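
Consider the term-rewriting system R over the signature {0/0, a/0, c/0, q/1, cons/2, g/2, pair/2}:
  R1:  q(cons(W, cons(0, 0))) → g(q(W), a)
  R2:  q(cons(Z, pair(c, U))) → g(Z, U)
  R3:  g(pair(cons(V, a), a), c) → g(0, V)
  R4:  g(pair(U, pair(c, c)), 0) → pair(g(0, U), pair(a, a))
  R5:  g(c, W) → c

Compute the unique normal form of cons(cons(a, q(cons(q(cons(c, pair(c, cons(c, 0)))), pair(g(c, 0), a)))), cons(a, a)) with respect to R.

cons(cons(a, c), cons(a, a))

1. cons(cons(a, q(cons(q(cons(c, pair(c, cons(c, 0)))), pair(g(c, 0), a)))), cons(a, a))  →  cons(cons(a, q(cons(g(c, cons(c, 0)), pair(g(c, 0), a)))), cons(a, a))   [R2 at 1.2.1.1]
2. cons(cons(a, q(cons(g(c, cons(c, 0)), pair(g(c, 0), a)))), cons(a, a))  →  cons(cons(a, q(cons(c, pair(g(c, 0), a)))), cons(a, a))   [R5 at 1.2.1.1]
3. cons(cons(a, q(cons(c, pair(g(c, 0), a)))), cons(a, a))  →  cons(cons(a, q(cons(c, pair(c, a)))), cons(a, a))   [R5 at 1.2.1.2.1]
4. cons(cons(a, q(cons(c, pair(c, a)))), cons(a, a))  →  cons(cons(a, g(c, a)), cons(a, a))   [R2 at 1.2]
5. cons(cons(a, g(c, a)), cons(a, a))  →  cons(cons(a, c), cons(a, a))   [R5 at 1.2]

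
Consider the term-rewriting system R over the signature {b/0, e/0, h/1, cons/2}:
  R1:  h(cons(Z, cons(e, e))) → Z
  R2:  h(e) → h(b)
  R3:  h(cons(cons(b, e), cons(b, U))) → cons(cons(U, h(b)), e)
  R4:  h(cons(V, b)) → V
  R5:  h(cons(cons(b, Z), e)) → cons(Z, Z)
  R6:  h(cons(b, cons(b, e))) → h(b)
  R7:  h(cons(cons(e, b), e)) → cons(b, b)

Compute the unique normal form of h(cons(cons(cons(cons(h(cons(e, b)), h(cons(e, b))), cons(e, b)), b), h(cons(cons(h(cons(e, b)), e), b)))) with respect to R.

cons(cons(cons(e, e), cons(e, b)), b)

1. h(cons(cons(cons(cons(h(cons(e, b)), h(cons(e, b))), cons(e, b)), b), h(cons(cons(h(cons(e, b)), e), b))))  →  h(cons(cons(cons(cons(e, h(cons(e, b))), cons(e, b)), b), h(cons(cons(h(cons(e, b)), e), b))))   [R4 at 1.1.1.1.1]
2. h(cons(cons(cons(cons(e, h(cons(e, b))), cons(e, b)), b), h(cons(cons(h(cons(e, b)), e), b))))  →  h(cons(cons(cons(cons(e, e), cons(e, b)), b), h(cons(cons(h(cons(e, b)), e), b))))   [R4 at 1.1.1.1.2]
3. h(cons(cons(cons(cons(e, e), cons(e, b)), b), h(cons(cons(h(cons(e, b)), e), b))))  →  h(cons(cons(cons(cons(e, e), cons(e, b)), b), cons(h(cons(e, b)), e)))   [R4 at 1.2]
4. h(cons(cons(cons(cons(e, e), cons(e, b)), b), cons(h(cons(e, b)), e)))  →  h(cons(cons(cons(cons(e, e), cons(e, b)), b), cons(e, e)))   [R4 at 1.2.1]
5. h(cons(cons(cons(cons(e, e), cons(e, b)), b), cons(e, e)))  →  cons(cons(cons(e, e), cons(e, b)), b)   [R1 at ε]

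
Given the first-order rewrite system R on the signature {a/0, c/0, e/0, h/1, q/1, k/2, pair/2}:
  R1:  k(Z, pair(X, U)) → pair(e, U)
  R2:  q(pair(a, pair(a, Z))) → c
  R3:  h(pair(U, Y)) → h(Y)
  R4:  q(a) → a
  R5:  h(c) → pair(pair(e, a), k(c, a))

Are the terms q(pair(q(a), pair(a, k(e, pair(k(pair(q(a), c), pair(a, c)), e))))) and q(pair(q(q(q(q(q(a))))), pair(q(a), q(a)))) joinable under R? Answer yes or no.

yes — NF(t₁) = c, NF(t₂) = c

Reduce t₁ = q(pair(q(a), pair(a, k(e, pair(k(pair(q(a), c), pair(a, c)), e))))):
1. q(pair(q(a), pair(a, k(e, pair(k(pair(q(a), c), pair(a, c)), e)))))  →  q(pair(a, pair(a, k(e, pair(k(pair(q(a), c), pair(a, c)), e)))))   [R4 at 1.1]
2. q(pair(a, pair(a, k(e, pair(k(pair(q(a), c), pair(a, c)), e)))))  →  c   [R2 at ε]

Reduce t₂ = q(pair(q(q(q(q(q(a))))), pair(q(a), q(a)))):
1. q(pair(q(q(q(q(q(a))))), pair(q(a), q(a))))  →  q(pair(q(q(q(q(a)))), pair(q(a), q(a))))   [R4 at 1.1.1.1.1.1]
2. q(pair(q(q(q(q(a)))), pair(q(a), q(a))))  →  q(pair(q(q(q(a))), pair(q(a), q(a))))   [R4 at 1.1.1.1.1]
3. q(pair(q(q(q(a))), pair(q(a), q(a))))  →  q(pair(q(q(a)), pair(q(a), q(a))))   [R4 at 1.1.1.1]
4. q(pair(q(q(a)), pair(q(a), q(a))))  →  q(pair(q(a), pair(q(a), q(a))))   [R4 at 1.1.1]
5. q(pair(q(a), pair(q(a), q(a))))  →  q(pair(a, pair(q(a), q(a))))   [R4 at 1.1]
6. q(pair(a, pair(q(a), q(a))))  →  q(pair(a, pair(a, q(a))))   [R4 at 1.2.1]
7. q(pair(a, pair(a, q(a))))  →  c   [R2 at ε]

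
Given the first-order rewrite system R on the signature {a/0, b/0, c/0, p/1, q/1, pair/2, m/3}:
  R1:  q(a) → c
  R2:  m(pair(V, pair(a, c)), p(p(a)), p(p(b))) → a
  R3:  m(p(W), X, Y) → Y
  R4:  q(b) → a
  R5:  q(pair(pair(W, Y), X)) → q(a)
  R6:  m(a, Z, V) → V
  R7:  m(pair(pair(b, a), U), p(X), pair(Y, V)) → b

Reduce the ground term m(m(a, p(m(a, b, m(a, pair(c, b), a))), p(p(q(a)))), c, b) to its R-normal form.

1. m(m(a, p(m(a, b, m(a, pair(c, b), a))), p(p(q(a)))), c, b)  →  m(p(p(q(a))), c, b)   [R6 at 1]
2. m(p(p(q(a))), c, b)  →  b   [R3 at ε]

b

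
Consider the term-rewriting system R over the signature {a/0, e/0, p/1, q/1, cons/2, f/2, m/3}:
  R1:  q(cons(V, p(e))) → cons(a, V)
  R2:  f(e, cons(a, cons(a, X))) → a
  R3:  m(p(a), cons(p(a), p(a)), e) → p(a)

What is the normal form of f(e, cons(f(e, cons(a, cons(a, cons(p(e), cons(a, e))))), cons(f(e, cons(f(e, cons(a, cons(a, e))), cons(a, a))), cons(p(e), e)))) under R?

a

1. f(e, cons(f(e, cons(a, cons(a, cons(p(e), cons(a, e))))), cons(f(e, cons(f(e, cons(a, cons(a, e))), cons(a, a))), cons(p(e), e))))  →  f(e, cons(a, cons(f(e, cons(f(e, cons(a, cons(a, e))), cons(a, a))), cons(p(e), e))))   [R2 at 2.1]
2. f(e, cons(a, cons(f(e, cons(f(e, cons(a, cons(a, e))), cons(a, a))), cons(p(e), e))))  →  f(e, cons(a, cons(f(e, cons(a, cons(a, a))), cons(p(e), e))))   [R2 at 2.2.1.2.1]
3. f(e, cons(a, cons(f(e, cons(a, cons(a, a))), cons(p(e), e))))  →  f(e, cons(a, cons(a, cons(p(e), e))))   [R2 at 2.2.1]
4. f(e, cons(a, cons(a, cons(p(e), e))))  →  a   [R2 at ε]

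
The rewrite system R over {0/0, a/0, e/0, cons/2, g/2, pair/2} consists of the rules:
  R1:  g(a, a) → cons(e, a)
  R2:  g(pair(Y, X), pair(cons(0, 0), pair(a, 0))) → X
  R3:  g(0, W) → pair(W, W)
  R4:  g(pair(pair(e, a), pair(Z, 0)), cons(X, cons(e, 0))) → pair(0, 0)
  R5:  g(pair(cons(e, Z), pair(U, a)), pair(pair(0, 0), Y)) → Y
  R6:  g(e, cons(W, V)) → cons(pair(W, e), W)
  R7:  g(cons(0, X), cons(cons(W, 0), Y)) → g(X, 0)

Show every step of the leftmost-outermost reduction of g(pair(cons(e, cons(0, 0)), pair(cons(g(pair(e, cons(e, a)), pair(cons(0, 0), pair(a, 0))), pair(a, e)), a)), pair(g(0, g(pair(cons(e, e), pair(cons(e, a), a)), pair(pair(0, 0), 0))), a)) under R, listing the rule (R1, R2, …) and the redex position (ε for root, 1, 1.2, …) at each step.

a

1. g(pair(cons(e, cons(0, 0)), pair(cons(g(pair(e, cons(e, a)), pair(cons(0, 0), pair(a, 0))), pair(a, e)), a)), pair(g(0, g(pair(cons(e, e), pair(cons(e, a), a)), pair(pair(0, 0), 0))), a))  →  g(pair(cons(e, cons(0, 0)), pair(cons(cons(e, a), pair(a, e)), a)), pair(g(0, g(pair(cons(e, e), pair(cons(e, a), a)), pair(pair(0, 0), 0))), a))   [R2 at 1.2.1.1]
2. g(pair(cons(e, cons(0, 0)), pair(cons(cons(e, a), pair(a, e)), a)), pair(g(0, g(pair(cons(e, e), pair(cons(e, a), a)), pair(pair(0, 0), 0))), a))  →  g(pair(cons(e, cons(0, 0)), pair(cons(cons(e, a), pair(a, e)), a)), pair(pair(g(pair(cons(e, e), pair(cons(e, a), a)), pair(pair(0, 0), 0)), g(pair(cons(e, e), pair(cons(e, a), a)), pair(pair(0, 0), 0))), a))   [R3 at 2.1]
3. g(pair(cons(e, cons(0, 0)), pair(cons(cons(e, a), pair(a, e)), a)), pair(pair(g(pair(cons(e, e), pair(cons(e, a), a)), pair(pair(0, 0), 0)), g(pair(cons(e, e), pair(cons(e, a), a)), pair(pair(0, 0), 0))), a))  →  g(pair(cons(e, cons(0, 0)), pair(cons(cons(e, a), pair(a, e)), a)), pair(pair(0, g(pair(cons(e, e), pair(cons(e, a), a)), pair(pair(0, 0), 0))), a))   [R5 at 2.1.1]
4. g(pair(cons(e, cons(0, 0)), pair(cons(cons(e, a), pair(a, e)), a)), pair(pair(0, g(pair(cons(e, e), pair(cons(e, a), a)), pair(pair(0, 0), 0))), a))  →  g(pair(cons(e, cons(0, 0)), pair(cons(cons(e, a), pair(a, e)), a)), pair(pair(0, 0), a))   [R5 at 2.1.2]
5. g(pair(cons(e, cons(0, 0)), pair(cons(cons(e, a), pair(a, e)), a)), pair(pair(0, 0), a))  →  a   [R5 at ε]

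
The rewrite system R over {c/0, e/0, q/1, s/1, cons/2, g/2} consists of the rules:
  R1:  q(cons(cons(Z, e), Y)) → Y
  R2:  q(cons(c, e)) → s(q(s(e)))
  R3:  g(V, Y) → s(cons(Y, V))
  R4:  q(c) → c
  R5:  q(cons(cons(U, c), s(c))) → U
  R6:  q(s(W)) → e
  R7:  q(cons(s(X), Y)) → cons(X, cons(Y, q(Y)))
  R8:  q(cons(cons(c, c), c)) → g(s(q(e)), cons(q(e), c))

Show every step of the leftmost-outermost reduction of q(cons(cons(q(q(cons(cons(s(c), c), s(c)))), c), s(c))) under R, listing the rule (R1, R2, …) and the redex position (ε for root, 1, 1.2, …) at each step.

e

1. q(cons(cons(q(q(cons(cons(s(c), c), s(c)))), c), s(c)))  →  q(q(cons(cons(s(c), c), s(c))))   [R5 at ε]
2. q(q(cons(cons(s(c), c), s(c))))  →  q(s(c))   [R5 at 1]
3. q(s(c))  →  e   [R6 at ε]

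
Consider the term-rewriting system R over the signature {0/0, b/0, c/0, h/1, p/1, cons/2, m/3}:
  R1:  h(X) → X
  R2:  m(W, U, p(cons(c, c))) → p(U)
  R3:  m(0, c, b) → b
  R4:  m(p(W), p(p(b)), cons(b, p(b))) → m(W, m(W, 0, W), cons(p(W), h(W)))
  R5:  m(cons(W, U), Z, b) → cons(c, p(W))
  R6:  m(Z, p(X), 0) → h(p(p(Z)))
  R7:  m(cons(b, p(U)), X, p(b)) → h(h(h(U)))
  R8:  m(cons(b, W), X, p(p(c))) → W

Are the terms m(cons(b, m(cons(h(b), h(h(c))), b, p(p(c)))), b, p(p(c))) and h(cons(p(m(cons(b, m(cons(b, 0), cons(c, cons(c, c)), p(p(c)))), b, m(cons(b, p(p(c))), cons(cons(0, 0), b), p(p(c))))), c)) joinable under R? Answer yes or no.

Reduce t₁ = m(cons(b, m(cons(h(b), h(h(c))), b, p(p(c)))), b, p(p(c))):
1. m(cons(b, m(cons(h(b), h(h(c))), b, p(p(c)))), b, p(p(c)))  →  m(cons(h(b), h(h(c))), b, p(p(c)))   [R8 at ε]
2. m(cons(h(b), h(h(c))), b, p(p(c)))  →  m(cons(b, h(h(c))), b, p(p(c)))   [R1 at 1.1]
3. m(cons(b, h(h(c))), b, p(p(c)))  →  h(h(c))   [R8 at ε]
4. h(h(c))  →  h(c)   [R1 at ε]
5. h(c)  →  c   [R1 at ε]

Reduce t₂ = h(cons(p(m(cons(b, m(cons(b, 0), cons(c, cons(c, c)), p(p(c)))), b, m(cons(b, p(p(c))), cons(cons(0, 0), b), p(p(c))))), c)):
1. h(cons(p(m(cons(b, m(cons(b, 0), cons(c, cons(c, c)), p(p(c)))), b, m(cons(b, p(p(c))), cons(cons(0, 0), b), p(p(c))))), c))  →  cons(p(m(cons(b, m(cons(b, 0), cons(c, cons(c, c)), p(p(c)))), b, m(cons(b, p(p(c))), cons(cons(0, 0), b), p(p(c))))), c)   [R1 at ε]
2. cons(p(m(cons(b, m(cons(b, 0), cons(c, cons(c, c)), p(p(c)))), b, m(cons(b, p(p(c))), cons(cons(0, 0), b), p(p(c))))), c)  →  cons(p(m(cons(b, 0), b, m(cons(b, p(p(c))), cons(cons(0, 0), b), p(p(c))))), c)   [R8 at 1.1.1.2]
3. cons(p(m(cons(b, 0), b, m(cons(b, p(p(c))), cons(cons(0, 0), b), p(p(c))))), c)  →  cons(p(m(cons(b, 0), b, p(p(c)))), c)   [R8 at 1.1.3]
4. cons(p(m(cons(b, 0), b, p(p(c)))), c)  →  cons(p(0), c)   [R8 at 1.1]

no — NF(t₁) = c, NF(t₂) = cons(p(0), c)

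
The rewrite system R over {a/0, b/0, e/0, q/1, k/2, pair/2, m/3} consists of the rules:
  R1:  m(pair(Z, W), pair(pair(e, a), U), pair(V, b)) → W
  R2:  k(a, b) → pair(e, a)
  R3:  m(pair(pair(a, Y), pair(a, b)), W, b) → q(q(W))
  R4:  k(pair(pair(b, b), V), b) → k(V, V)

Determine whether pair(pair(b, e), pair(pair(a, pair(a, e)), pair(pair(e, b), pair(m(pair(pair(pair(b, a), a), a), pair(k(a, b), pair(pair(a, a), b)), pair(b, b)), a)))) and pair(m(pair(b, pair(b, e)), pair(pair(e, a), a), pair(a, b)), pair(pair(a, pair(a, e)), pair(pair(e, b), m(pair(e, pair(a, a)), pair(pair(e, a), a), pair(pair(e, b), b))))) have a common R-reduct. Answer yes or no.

yes — NF(t₁) = pair(pair(b, e), pair(pair(a, pair(a, e)), pair(pair(e, b), pair(a, a)))), NF(t₂) = pair(pair(b, e), pair(pair(a, pair(a, e)), pair(pair(e, b), pair(a, a))))

Reduce t₁ = pair(pair(b, e), pair(pair(a, pair(a, e)), pair(pair(e, b), pair(m(pair(pair(pair(b, a), a), a), pair(k(a, b), pair(pair(a, a), b)), pair(b, b)), a)))):
1. pair(pair(b, e), pair(pair(a, pair(a, e)), pair(pair(e, b), pair(m(pair(pair(pair(b, a), a), a), pair(k(a, b), pair(pair(a, a), b)), pair(b, b)), a))))  →  pair(pair(b, e), pair(pair(a, pair(a, e)), pair(pair(e, b), pair(m(pair(pair(pair(b, a), a), a), pair(pair(e, a), pair(pair(a, a), b)), pair(b, b)), a))))   [R2 at 2.2.2.1.2.1]
2. pair(pair(b, e), pair(pair(a, pair(a, e)), pair(pair(e, b), pair(m(pair(pair(pair(b, a), a), a), pair(pair(e, a), pair(pair(a, a), b)), pair(b, b)), a))))  →  pair(pair(b, e), pair(pair(a, pair(a, e)), pair(pair(e, b), pair(a, a))))   [R1 at 2.2.2.1]

Reduce t₂ = pair(m(pair(b, pair(b, e)), pair(pair(e, a), a), pair(a, b)), pair(pair(a, pair(a, e)), pair(pair(e, b), m(pair(e, pair(a, a)), pair(pair(e, a), a), pair(pair(e, b), b))))):
1. pair(m(pair(b, pair(b, e)), pair(pair(e, a), a), pair(a, b)), pair(pair(a, pair(a, e)), pair(pair(e, b), m(pair(e, pair(a, a)), pair(pair(e, a), a), pair(pair(e, b), b)))))  →  pair(pair(b, e), pair(pair(a, pair(a, e)), pair(pair(e, b), m(pair(e, pair(a, a)), pair(pair(e, a), a), pair(pair(e, b), b)))))   [R1 at 1]
2. pair(pair(b, e), pair(pair(a, pair(a, e)), pair(pair(e, b), m(pair(e, pair(a, a)), pair(pair(e, a), a), pair(pair(e, b), b)))))  →  pair(pair(b, e), pair(pair(a, pair(a, e)), pair(pair(e, b), pair(a, a))))   [R1 at 2.2.2]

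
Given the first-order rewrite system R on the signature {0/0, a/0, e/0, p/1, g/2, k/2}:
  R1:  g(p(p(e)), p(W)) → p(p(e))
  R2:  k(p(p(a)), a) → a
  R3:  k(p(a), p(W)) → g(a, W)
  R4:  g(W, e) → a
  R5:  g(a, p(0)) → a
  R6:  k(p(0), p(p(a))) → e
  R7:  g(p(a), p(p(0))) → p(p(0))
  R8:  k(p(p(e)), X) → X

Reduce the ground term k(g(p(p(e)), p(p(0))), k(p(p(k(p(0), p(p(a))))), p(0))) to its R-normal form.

1. k(g(p(p(e)), p(p(0))), k(p(p(k(p(0), p(p(a))))), p(0)))  →  k(p(p(e)), k(p(p(k(p(0), p(p(a))))), p(0)))   [R1 at 1]
2. k(p(p(e)), k(p(p(k(p(0), p(p(a))))), p(0)))  →  k(p(p(k(p(0), p(p(a))))), p(0))   [R8 at ε]
3. k(p(p(k(p(0), p(p(a))))), p(0))  →  k(p(p(e)), p(0))   [R6 at 1.1.1]
4. k(p(p(e)), p(0))  →  p(0)   [R8 at ε]

p(0)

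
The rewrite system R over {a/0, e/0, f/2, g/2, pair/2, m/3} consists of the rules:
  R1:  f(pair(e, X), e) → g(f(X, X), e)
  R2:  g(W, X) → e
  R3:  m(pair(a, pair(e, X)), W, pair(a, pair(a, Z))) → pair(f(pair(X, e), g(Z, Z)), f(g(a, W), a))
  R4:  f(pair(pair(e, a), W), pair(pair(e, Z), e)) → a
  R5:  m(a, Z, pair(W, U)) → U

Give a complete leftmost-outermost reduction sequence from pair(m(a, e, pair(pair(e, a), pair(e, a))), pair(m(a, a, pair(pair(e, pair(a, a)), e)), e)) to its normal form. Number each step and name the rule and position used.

pair(pair(e, a), pair(e, e))

1. pair(m(a, e, pair(pair(e, a), pair(e, a))), pair(m(a, a, pair(pair(e, pair(a, a)), e)), e))  →  pair(pair(e, a), pair(m(a, a, pair(pair(e, pair(a, a)), e)), e))   [R5 at 1]
2. pair(pair(e, a), pair(m(a, a, pair(pair(e, pair(a, a)), e)), e))  →  pair(pair(e, a), pair(e, e))   [R5 at 2.1]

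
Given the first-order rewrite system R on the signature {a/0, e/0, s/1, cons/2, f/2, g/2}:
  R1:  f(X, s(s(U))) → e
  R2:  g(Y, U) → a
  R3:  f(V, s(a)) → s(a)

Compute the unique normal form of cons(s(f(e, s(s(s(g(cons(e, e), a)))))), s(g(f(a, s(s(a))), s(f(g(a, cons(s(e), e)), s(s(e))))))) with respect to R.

cons(s(e), s(a))

1. cons(s(f(e, s(s(s(g(cons(e, e), a)))))), s(g(f(a, s(s(a))), s(f(g(a, cons(s(e), e)), s(s(e)))))))  →  cons(s(e), s(g(f(a, s(s(a))), s(f(g(a, cons(s(e), e)), s(s(e)))))))   [R1 at 1.1]
2. cons(s(e), s(g(f(a, s(s(a))), s(f(g(a, cons(s(e), e)), s(s(e)))))))  →  cons(s(e), s(a))   [R2 at 2.1]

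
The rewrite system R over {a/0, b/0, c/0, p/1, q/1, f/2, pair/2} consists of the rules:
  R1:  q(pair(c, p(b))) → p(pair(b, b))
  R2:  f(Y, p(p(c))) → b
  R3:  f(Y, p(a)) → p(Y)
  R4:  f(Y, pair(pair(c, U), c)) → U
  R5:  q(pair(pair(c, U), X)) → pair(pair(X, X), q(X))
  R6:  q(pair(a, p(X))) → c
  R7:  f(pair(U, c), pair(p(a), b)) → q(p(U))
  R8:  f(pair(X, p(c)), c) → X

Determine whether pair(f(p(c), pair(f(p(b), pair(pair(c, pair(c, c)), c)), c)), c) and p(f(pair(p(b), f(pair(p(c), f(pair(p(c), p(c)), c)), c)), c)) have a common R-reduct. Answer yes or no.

no — NF(t₁) = pair(c, c), NF(t₂) = p(p(b))

Reduce t₁ = pair(f(p(c), pair(f(p(b), pair(pair(c, pair(c, c)), c)), c)), c):
1. pair(f(p(c), pair(f(p(b), pair(pair(c, pair(c, c)), c)), c)), c)  →  pair(f(p(c), pair(pair(c, c), c)), c)   [R4 at 1.2.1]
2. pair(f(p(c), pair(pair(c, c), c)), c)  →  pair(c, c)   [R4 at 1]

Reduce t₂ = p(f(pair(p(b), f(pair(p(c), f(pair(p(c), p(c)), c)), c)), c)):
1. p(f(pair(p(b), f(pair(p(c), f(pair(p(c), p(c)), c)), c)), c))  →  p(f(pair(p(b), f(pair(p(c), p(c)), c)), c))   [R8 at 1.1.2.1.2]
2. p(f(pair(p(b), f(pair(p(c), p(c)), c)), c))  →  p(f(pair(p(b), p(c)), c))   [R8 at 1.1.2]
3. p(f(pair(p(b), p(c)), c))  →  p(p(b))   [R8 at 1]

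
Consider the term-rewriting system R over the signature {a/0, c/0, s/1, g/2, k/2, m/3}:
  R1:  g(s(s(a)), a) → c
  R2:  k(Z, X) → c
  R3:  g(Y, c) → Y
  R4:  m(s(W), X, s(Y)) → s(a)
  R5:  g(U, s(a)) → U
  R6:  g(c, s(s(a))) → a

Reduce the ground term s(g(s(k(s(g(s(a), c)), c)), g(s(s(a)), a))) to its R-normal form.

1. s(g(s(k(s(g(s(a), c)), c)), g(s(s(a)), a)))  →  s(g(s(c), g(s(s(a)), a)))   [R2 at 1.1.1]
2. s(g(s(c), g(s(s(a)), a)))  →  s(g(s(c), c))   [R1 at 1.2]
3. s(g(s(c), c))  →  s(s(c))   [R3 at 1]

s(s(c))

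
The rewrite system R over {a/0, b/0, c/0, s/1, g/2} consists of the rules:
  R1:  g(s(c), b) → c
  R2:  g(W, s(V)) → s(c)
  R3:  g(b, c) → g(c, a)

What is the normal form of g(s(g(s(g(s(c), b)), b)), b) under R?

1. g(s(g(s(g(s(c), b)), b)), b)  →  g(s(g(s(c), b)), b)   [R1 at 1.1.1.1]
2. g(s(g(s(c), b)), b)  →  g(s(c), b)   [R1 at 1.1]
3. g(s(c), b)  →  c   [R1 at ε]

c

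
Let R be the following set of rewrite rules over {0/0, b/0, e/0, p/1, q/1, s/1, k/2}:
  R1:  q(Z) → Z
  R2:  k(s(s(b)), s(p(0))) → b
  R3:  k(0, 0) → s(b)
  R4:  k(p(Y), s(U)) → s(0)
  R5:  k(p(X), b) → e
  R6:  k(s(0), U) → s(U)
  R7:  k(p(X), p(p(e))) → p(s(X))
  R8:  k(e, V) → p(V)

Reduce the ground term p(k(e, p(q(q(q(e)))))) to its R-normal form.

1. p(k(e, p(q(q(q(e))))))  →  p(p(p(q(q(q(e))))))   [R8 at 1]
2. p(p(p(q(q(q(e))))))  →  p(p(p(q(q(e)))))   [R1 at 1.1.1]
3. p(p(p(q(q(e)))))  →  p(p(p(q(e))))   [R1 at 1.1.1]
4. p(p(p(q(e))))  →  p(p(p(e)))   [R1 at 1.1.1]

p(p(p(e)))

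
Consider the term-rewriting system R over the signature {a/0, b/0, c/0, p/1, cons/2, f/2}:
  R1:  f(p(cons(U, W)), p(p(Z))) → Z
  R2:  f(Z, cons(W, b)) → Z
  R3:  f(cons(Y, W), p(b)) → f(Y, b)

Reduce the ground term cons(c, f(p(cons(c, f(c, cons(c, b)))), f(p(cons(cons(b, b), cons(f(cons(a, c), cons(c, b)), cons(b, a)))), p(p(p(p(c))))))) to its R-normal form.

cons(c, c)

1. cons(c, f(p(cons(c, f(c, cons(c, b)))), f(p(cons(cons(b, b), cons(f(cons(a, c), cons(c, b)), cons(b, a)))), p(p(p(p(c)))))))  →  cons(c, f(p(cons(c, c)), f(p(cons(cons(b, b), cons(f(cons(a, c), cons(c, b)), cons(b, a)))), p(p(p(p(c)))))))   [R2 at 2.1.1.2]
2. cons(c, f(p(cons(c, c)), f(p(cons(cons(b, b), cons(f(cons(a, c), cons(c, b)), cons(b, a)))), p(p(p(p(c)))))))  →  cons(c, f(p(cons(c, c)), p(p(c))))   [R1 at 2.2]
3. cons(c, f(p(cons(c, c)), p(p(c))))  →  cons(c, c)   [R1 at 2]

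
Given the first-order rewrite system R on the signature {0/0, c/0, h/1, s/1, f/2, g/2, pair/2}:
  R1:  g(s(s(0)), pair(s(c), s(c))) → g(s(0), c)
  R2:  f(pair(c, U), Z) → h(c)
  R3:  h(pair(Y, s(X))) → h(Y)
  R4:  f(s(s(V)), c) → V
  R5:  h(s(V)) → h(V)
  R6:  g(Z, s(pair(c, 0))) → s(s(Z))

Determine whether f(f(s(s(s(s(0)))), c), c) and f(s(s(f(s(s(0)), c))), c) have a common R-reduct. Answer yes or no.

yes — NF(t₁) = 0, NF(t₂) = 0

Reduce t₁ = f(f(s(s(s(s(0)))), c), c):
1. f(f(s(s(s(s(0)))), c), c)  →  f(s(s(0)), c)   [R4 at 1]
2. f(s(s(0)), c)  →  0   [R4 at ε]

Reduce t₂ = f(s(s(f(s(s(0)), c))), c):
1. f(s(s(f(s(s(0)), c))), c)  →  f(s(s(0)), c)   [R4 at ε]
2. f(s(s(0)), c)  →  0   [R4 at ε]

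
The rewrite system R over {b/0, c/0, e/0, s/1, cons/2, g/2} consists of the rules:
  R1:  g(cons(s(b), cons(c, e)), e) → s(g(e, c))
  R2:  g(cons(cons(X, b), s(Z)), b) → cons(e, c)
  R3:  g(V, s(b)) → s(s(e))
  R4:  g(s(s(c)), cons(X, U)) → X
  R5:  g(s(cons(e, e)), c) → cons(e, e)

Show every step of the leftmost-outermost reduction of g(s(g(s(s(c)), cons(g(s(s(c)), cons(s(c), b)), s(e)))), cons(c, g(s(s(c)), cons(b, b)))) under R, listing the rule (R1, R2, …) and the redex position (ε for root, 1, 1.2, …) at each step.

c

1. g(s(g(s(s(c)), cons(g(s(s(c)), cons(s(c), b)), s(e)))), cons(c, g(s(s(c)), cons(b, b))))  →  g(s(g(s(s(c)), cons(s(c), b))), cons(c, g(s(s(c)), cons(b, b))))   [R4 at 1.1]
2. g(s(g(s(s(c)), cons(s(c), b))), cons(c, g(s(s(c)), cons(b, b))))  →  g(s(s(c)), cons(c, g(s(s(c)), cons(b, b))))   [R4 at 1.1]
3. g(s(s(c)), cons(c, g(s(s(c)), cons(b, b))))  →  c   [R4 at ε]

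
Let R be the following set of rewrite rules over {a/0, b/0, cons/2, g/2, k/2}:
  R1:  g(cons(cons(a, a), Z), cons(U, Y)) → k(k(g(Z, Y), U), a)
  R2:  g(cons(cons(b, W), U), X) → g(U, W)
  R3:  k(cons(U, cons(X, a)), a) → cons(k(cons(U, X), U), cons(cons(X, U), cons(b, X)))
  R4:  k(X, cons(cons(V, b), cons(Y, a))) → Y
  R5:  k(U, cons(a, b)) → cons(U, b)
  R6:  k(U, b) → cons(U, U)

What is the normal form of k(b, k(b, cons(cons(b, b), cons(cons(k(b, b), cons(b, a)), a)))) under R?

b

1. k(b, k(b, cons(cons(b, b), cons(cons(k(b, b), cons(b, a)), a))))  →  k(b, cons(k(b, b), cons(b, a)))   [R4 at 2]
2. k(b, cons(k(b, b), cons(b, a)))  →  k(b, cons(cons(b, b), cons(b, a)))   [R6 at 2.1]
3. k(b, cons(cons(b, b), cons(b, a)))  →  b   [R4 at ε]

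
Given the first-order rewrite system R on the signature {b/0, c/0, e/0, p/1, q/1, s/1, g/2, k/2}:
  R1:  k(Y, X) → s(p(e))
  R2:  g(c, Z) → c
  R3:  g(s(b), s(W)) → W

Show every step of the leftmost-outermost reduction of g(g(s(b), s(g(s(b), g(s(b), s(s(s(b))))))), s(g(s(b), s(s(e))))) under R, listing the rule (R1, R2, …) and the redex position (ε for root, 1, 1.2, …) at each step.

1. g(g(s(b), s(g(s(b), g(s(b), s(s(s(b))))))), s(g(s(b), s(s(e)))))  →  g(g(s(b), g(s(b), s(s(s(b))))), s(g(s(b), s(s(e)))))   [R3 at 1]
2. g(g(s(b), g(s(b), s(s(s(b))))), s(g(s(b), s(s(e)))))  →  g(g(s(b), s(s(b))), s(g(s(b), s(s(e)))))   [R3 at 1.2]
3. g(g(s(b), s(s(b))), s(g(s(b), s(s(e)))))  →  g(s(b), s(g(s(b), s(s(e)))))   [R3 at 1]
4. g(s(b), s(g(s(b), s(s(e)))))  →  g(s(b), s(s(e)))   [R3 at ε]
5. g(s(b), s(s(e)))  →  s(e)   [R3 at ε]

s(e)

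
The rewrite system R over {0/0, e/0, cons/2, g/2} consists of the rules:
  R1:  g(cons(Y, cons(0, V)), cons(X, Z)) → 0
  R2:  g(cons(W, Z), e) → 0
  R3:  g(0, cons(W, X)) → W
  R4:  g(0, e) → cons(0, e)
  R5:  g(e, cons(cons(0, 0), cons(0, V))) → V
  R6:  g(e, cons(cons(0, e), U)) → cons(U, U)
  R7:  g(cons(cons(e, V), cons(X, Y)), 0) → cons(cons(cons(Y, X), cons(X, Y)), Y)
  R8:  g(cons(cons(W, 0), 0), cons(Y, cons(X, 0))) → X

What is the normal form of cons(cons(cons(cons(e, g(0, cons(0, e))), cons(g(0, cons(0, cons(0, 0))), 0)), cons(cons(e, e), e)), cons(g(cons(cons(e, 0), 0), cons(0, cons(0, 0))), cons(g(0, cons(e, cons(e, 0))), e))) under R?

1. cons(cons(cons(cons(e, g(0, cons(0, e))), cons(g(0, cons(0, cons(0, 0))), 0)), cons(cons(e, e), e)), cons(g(cons(cons(e, 0), 0), cons(0, cons(0, 0))), cons(g(0, cons(e, cons(e, 0))), e)))  →  cons(cons(cons(cons(e, 0), cons(g(0, cons(0, cons(0, 0))), 0)), cons(cons(e, e), e)), cons(g(cons(cons(e, 0), 0), cons(0, cons(0, 0))), cons(g(0, cons(e, cons(e, 0))), e)))   [R3 at 1.1.1.2]
2. cons(cons(cons(cons(e, 0), cons(g(0, cons(0, cons(0, 0))), 0)), cons(cons(e, e), e)), cons(g(cons(cons(e, 0), 0), cons(0, cons(0, 0))), cons(g(0, cons(e, cons(e, 0))), e)))  →  cons(cons(cons(cons(e, 0), cons(0, 0)), cons(cons(e, e), e)), cons(g(cons(cons(e, 0), 0), cons(0, cons(0, 0))), cons(g(0, cons(e, cons(e, 0))), e)))   [R3 at 1.1.2.1]
3. cons(cons(cons(cons(e, 0), cons(0, 0)), cons(cons(e, e), e)), cons(g(cons(cons(e, 0), 0), cons(0, cons(0, 0))), cons(g(0, cons(e, cons(e, 0))), e)))  →  cons(cons(cons(cons(e, 0), cons(0, 0)), cons(cons(e, e), e)), cons(0, cons(g(0, cons(e, cons(e, 0))), e)))   [R8 at 2.1]
4. cons(cons(cons(cons(e, 0), cons(0, 0)), cons(cons(e, e), e)), cons(0, cons(g(0, cons(e, cons(e, 0))), e)))  →  cons(cons(cons(cons(e, 0), cons(0, 0)), cons(cons(e, e), e)), cons(0, cons(e, e)))   [R3 at 2.2.1]

cons(cons(cons(cons(e, 0), cons(0, 0)), cons(cons(e, e), e)), cons(0, cons(e, e)))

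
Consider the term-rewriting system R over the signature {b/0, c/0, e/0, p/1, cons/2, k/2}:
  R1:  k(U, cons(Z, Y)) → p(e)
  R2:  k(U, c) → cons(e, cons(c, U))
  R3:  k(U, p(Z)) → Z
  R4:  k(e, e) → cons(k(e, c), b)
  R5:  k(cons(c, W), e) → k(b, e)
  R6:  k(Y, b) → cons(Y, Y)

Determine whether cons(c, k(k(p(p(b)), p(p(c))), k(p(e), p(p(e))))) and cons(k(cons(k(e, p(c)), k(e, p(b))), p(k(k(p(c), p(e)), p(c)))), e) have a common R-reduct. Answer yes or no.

yes — NF(t₁) = cons(c, e), NF(t₂) = cons(c, e)

Reduce t₁ = cons(c, k(k(p(p(b)), p(p(c))), k(p(e), p(p(e))))):
1. cons(c, k(k(p(p(b)), p(p(c))), k(p(e), p(p(e)))))  →  cons(c, k(p(c), k(p(e), p(p(e)))))   [R3 at 2.1]
2. cons(c, k(p(c), k(p(e), p(p(e)))))  →  cons(c, k(p(c), p(e)))   [R3 at 2.2]
3. cons(c, k(p(c), p(e)))  →  cons(c, e)   [R3 at 2]

Reduce t₂ = cons(k(cons(k(e, p(c)), k(e, p(b))), p(k(k(p(c), p(e)), p(c)))), e):
1. cons(k(cons(k(e, p(c)), k(e, p(b))), p(k(k(p(c), p(e)), p(c)))), e)  →  cons(k(k(p(c), p(e)), p(c)), e)   [R3 at 1]
2. cons(k(k(p(c), p(e)), p(c)), e)  →  cons(c, e)   [R3 at 1]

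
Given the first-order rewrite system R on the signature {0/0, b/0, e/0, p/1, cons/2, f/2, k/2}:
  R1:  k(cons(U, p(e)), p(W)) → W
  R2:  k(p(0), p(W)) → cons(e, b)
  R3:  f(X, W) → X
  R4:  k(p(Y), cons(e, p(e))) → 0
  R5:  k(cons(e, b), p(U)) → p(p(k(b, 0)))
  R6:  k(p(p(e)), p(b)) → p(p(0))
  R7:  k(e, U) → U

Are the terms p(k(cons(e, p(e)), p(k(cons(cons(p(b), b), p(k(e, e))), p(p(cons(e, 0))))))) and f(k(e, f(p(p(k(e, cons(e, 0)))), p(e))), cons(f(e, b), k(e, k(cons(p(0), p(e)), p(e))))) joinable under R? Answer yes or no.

yes — NF(t₁) = p(p(cons(e, 0))), NF(t₂) = p(p(cons(e, 0)))

Reduce t₁ = p(k(cons(e, p(e)), p(k(cons(cons(p(b), b), p(k(e, e))), p(p(cons(e, 0))))))):
1. p(k(cons(e, p(e)), p(k(cons(cons(p(b), b), p(k(e, e))), p(p(cons(e, 0)))))))  →  p(k(cons(cons(p(b), b), p(k(e, e))), p(p(cons(e, 0)))))   [R1 at 1]
2. p(k(cons(cons(p(b), b), p(k(e, e))), p(p(cons(e, 0)))))  →  p(k(cons(cons(p(b), b), p(e)), p(p(cons(e, 0)))))   [R7 at 1.1.2.1]
3. p(k(cons(cons(p(b), b), p(e)), p(p(cons(e, 0)))))  →  p(p(cons(e, 0)))   [R1 at 1]

Reduce t₂ = f(k(e, f(p(p(k(e, cons(e, 0)))), p(e))), cons(f(e, b), k(e, k(cons(p(0), p(e)), p(e))))):
1. f(k(e, f(p(p(k(e, cons(e, 0)))), p(e))), cons(f(e, b), k(e, k(cons(p(0), p(e)), p(e)))))  →  k(e, f(p(p(k(e, cons(e, 0)))), p(e)))   [R3 at ε]
2. k(e, f(p(p(k(e, cons(e, 0)))), p(e)))  →  f(p(p(k(e, cons(e, 0)))), p(e))   [R7 at ε]
3. f(p(p(k(e, cons(e, 0)))), p(e))  →  p(p(k(e, cons(e, 0))))   [R3 at ε]
4. p(p(k(e, cons(e, 0))))  →  p(p(cons(e, 0)))   [R7 at 1.1]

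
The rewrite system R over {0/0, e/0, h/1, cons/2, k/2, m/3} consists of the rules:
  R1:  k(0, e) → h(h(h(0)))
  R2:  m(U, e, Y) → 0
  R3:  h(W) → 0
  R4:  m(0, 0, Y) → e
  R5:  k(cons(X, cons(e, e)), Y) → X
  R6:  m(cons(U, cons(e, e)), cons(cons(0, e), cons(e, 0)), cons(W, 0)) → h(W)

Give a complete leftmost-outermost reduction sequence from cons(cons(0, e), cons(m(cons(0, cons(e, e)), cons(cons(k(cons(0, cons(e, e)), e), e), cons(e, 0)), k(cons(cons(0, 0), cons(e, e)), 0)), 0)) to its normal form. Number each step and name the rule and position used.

1. cons(cons(0, e), cons(m(cons(0, cons(e, e)), cons(cons(k(cons(0, cons(e, e)), e), e), cons(e, 0)), k(cons(cons(0, 0), cons(e, e)), 0)), 0))  →  cons(cons(0, e), cons(m(cons(0, cons(e, e)), cons(cons(0, e), cons(e, 0)), k(cons(cons(0, 0), cons(e, e)), 0)), 0))   [R5 at 2.1.2.1.1]
2. cons(cons(0, e), cons(m(cons(0, cons(e, e)), cons(cons(0, e), cons(e, 0)), k(cons(cons(0, 0), cons(e, e)), 0)), 0))  →  cons(cons(0, e), cons(m(cons(0, cons(e, e)), cons(cons(0, e), cons(e, 0)), cons(0, 0)), 0))   [R5 at 2.1.3]
3. cons(cons(0, e), cons(m(cons(0, cons(e, e)), cons(cons(0, e), cons(e, 0)), cons(0, 0)), 0))  →  cons(cons(0, e), cons(h(0), 0))   [R6 at 2.1]
4. cons(cons(0, e), cons(h(0), 0))  →  cons(cons(0, e), cons(0, 0))   [R3 at 2.1]

cons(cons(0, e), cons(0, 0))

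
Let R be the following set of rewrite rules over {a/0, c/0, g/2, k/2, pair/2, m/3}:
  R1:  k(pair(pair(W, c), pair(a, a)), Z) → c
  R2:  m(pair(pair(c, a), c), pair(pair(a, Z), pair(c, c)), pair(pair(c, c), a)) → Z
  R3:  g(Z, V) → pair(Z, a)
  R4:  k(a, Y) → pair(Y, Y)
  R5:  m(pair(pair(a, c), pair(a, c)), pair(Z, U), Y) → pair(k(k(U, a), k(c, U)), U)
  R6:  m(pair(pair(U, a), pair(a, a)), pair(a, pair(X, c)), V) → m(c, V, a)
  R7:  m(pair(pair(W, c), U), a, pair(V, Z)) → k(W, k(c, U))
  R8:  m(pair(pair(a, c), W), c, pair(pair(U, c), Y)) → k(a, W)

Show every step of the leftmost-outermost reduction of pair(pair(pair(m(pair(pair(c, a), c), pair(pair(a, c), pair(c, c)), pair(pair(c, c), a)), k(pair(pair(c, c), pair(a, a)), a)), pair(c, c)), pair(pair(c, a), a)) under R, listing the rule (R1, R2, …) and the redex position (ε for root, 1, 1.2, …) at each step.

pair(pair(pair(c, c), pair(c, c)), pair(pair(c, a), a))

1. pair(pair(pair(m(pair(pair(c, a), c), pair(pair(a, c), pair(c, c)), pair(pair(c, c), a)), k(pair(pair(c, c), pair(a, a)), a)), pair(c, c)), pair(pair(c, a), a))  →  pair(pair(pair(c, k(pair(pair(c, c), pair(a, a)), a)), pair(c, c)), pair(pair(c, a), a))   [R2 at 1.1.1]
2. pair(pair(pair(c, k(pair(pair(c, c), pair(a, a)), a)), pair(c, c)), pair(pair(c, a), a))  →  pair(pair(pair(c, c), pair(c, c)), pair(pair(c, a), a))   [R1 at 1.1.2]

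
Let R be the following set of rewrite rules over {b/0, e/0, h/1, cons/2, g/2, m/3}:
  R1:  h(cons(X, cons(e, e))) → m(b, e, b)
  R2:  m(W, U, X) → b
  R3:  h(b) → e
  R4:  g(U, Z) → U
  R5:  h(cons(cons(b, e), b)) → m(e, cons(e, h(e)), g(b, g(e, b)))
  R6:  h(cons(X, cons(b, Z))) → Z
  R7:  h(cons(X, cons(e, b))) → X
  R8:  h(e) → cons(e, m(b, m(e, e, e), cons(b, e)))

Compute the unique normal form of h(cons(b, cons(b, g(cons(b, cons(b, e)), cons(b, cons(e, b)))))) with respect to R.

cons(b, cons(b, e))

1. h(cons(b, cons(b, g(cons(b, cons(b, e)), cons(b, cons(e, b))))))  →  g(cons(b, cons(b, e)), cons(b, cons(e, b)))   [R6 at ε]
2. g(cons(b, cons(b, e)), cons(b, cons(e, b)))  →  cons(b, cons(b, e))   [R4 at ε]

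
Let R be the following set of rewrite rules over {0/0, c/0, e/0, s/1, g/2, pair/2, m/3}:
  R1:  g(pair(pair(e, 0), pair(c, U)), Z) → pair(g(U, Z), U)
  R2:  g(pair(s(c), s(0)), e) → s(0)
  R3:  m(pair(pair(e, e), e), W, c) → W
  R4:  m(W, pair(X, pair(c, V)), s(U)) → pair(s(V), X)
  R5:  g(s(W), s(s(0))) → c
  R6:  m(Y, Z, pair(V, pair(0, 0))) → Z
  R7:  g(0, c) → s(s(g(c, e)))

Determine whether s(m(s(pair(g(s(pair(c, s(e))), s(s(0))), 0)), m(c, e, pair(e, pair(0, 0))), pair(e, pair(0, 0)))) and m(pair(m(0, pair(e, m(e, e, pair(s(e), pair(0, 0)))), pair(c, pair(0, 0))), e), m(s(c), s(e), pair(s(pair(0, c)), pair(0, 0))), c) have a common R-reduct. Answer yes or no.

Reduce t₁ = s(m(s(pair(g(s(pair(c, s(e))), s(s(0))), 0)), m(c, e, pair(e, pair(0, 0))), pair(e, pair(0, 0)))):
1. s(m(s(pair(g(s(pair(c, s(e))), s(s(0))), 0)), m(c, e, pair(e, pair(0, 0))), pair(e, pair(0, 0))))  →  s(m(c, e, pair(e, pair(0, 0))))   [R6 at 1]
2. s(m(c, e, pair(e, pair(0, 0))))  →  s(e)   [R6 at 1]

Reduce t₂ = m(pair(m(0, pair(e, m(e, e, pair(s(e), pair(0, 0)))), pair(c, pair(0, 0))), e), m(s(c), s(e), pair(s(pair(0, c)), pair(0, 0))), c):
1. m(pair(m(0, pair(e, m(e, e, pair(s(e), pair(0, 0)))), pair(c, pair(0, 0))), e), m(s(c), s(e), pair(s(pair(0, c)), pair(0, 0))), c)  →  m(pair(pair(e, m(e, e, pair(s(e), pair(0, 0)))), e), m(s(c), s(e), pair(s(pair(0, c)), pair(0, 0))), c)   [R6 at 1.1]
2. m(pair(pair(e, m(e, e, pair(s(e), pair(0, 0)))), e), m(s(c), s(e), pair(s(pair(0, c)), pair(0, 0))), c)  →  m(pair(pair(e, e), e), m(s(c), s(e), pair(s(pair(0, c)), pair(0, 0))), c)   [R6 at 1.1.2]
3. m(pair(pair(e, e), e), m(s(c), s(e), pair(s(pair(0, c)), pair(0, 0))), c)  →  m(s(c), s(e), pair(s(pair(0, c)), pair(0, 0)))   [R3 at ε]
4. m(s(c), s(e), pair(s(pair(0, c)), pair(0, 0)))  →  s(e)   [R6 at ε]

yes — NF(t₁) = s(e), NF(t₂) = s(e)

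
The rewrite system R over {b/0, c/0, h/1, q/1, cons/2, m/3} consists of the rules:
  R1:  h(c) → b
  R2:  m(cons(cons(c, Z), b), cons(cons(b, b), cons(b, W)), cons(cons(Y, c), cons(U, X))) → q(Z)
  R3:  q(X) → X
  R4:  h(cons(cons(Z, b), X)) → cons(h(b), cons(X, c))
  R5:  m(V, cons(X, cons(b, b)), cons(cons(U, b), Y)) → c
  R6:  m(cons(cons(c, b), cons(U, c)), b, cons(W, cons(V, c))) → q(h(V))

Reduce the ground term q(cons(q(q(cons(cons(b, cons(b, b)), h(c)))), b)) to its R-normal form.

1. q(cons(q(q(cons(cons(b, cons(b, b)), h(c)))), b))  →  cons(q(q(cons(cons(b, cons(b, b)), h(c)))), b)   [R3 at ε]
2. cons(q(q(cons(cons(b, cons(b, b)), h(c)))), b)  →  cons(q(cons(cons(b, cons(b, b)), h(c))), b)   [R3 at 1]
3. cons(q(cons(cons(b, cons(b, b)), h(c))), b)  →  cons(cons(cons(b, cons(b, b)), h(c)), b)   [R3 at 1]
4. cons(cons(cons(b, cons(b, b)), h(c)), b)  →  cons(cons(cons(b, cons(b, b)), b), b)   [R1 at 1.2]

cons(cons(cons(b, cons(b, b)), b), b)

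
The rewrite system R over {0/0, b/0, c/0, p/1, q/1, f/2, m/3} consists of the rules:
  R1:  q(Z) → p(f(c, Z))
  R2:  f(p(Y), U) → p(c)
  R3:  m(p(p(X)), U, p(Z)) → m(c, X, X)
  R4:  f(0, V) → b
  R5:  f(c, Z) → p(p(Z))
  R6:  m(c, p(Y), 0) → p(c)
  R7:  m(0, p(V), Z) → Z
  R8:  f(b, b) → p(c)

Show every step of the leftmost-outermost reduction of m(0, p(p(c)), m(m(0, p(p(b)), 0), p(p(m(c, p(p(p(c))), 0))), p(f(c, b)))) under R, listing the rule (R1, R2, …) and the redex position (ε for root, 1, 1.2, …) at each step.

p(p(p(b)))

1. m(0, p(p(c)), m(m(0, p(p(b)), 0), p(p(m(c, p(p(p(c))), 0))), p(f(c, b))))  →  m(m(0, p(p(b)), 0), p(p(m(c, p(p(p(c))), 0))), p(f(c, b)))   [R7 at ε]
2. m(m(0, p(p(b)), 0), p(p(m(c, p(p(p(c))), 0))), p(f(c, b)))  →  m(0, p(p(m(c, p(p(p(c))), 0))), p(f(c, b)))   [R7 at 1]
3. m(0, p(p(m(c, p(p(p(c))), 0))), p(f(c, b)))  →  p(f(c, b))   [R7 at ε]
4. p(f(c, b))  →  p(p(p(b)))   [R5 at 1]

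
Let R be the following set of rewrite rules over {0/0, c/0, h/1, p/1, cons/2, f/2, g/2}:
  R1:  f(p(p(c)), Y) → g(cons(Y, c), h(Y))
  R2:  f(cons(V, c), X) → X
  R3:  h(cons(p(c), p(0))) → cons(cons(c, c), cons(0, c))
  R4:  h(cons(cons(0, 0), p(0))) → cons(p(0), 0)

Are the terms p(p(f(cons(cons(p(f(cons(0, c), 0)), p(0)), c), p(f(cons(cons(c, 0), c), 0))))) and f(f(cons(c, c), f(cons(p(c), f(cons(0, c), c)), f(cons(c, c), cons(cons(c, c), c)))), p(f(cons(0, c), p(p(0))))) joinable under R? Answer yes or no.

Reduce t₁ = p(p(f(cons(cons(p(f(cons(0, c), 0)), p(0)), c), p(f(cons(cons(c, 0), c), 0))))):
1. p(p(f(cons(cons(p(f(cons(0, c), 0)), p(0)), c), p(f(cons(cons(c, 0), c), 0)))))  →  p(p(p(f(cons(cons(c, 0), c), 0))))   [R2 at 1.1]
2. p(p(p(f(cons(cons(c, 0), c), 0))))  →  p(p(p(0)))   [R2 at 1.1.1]

Reduce t₂ = f(f(cons(c, c), f(cons(p(c), f(cons(0, c), c)), f(cons(c, c), cons(cons(c, c), c)))), p(f(cons(0, c), p(p(0))))):
1. f(f(cons(c, c), f(cons(p(c), f(cons(0, c), c)), f(cons(c, c), cons(cons(c, c), c)))), p(f(cons(0, c), p(p(0)))))  →  f(f(cons(p(c), f(cons(0, c), c)), f(cons(c, c), cons(cons(c, c), c))), p(f(cons(0, c), p(p(0)))))   [R2 at 1]
2. f(f(cons(p(c), f(cons(0, c), c)), f(cons(c, c), cons(cons(c, c), c))), p(f(cons(0, c), p(p(0)))))  →  f(f(cons(p(c), c), f(cons(c, c), cons(cons(c, c), c))), p(f(cons(0, c), p(p(0)))))   [R2 at 1.1.2]
3. f(f(cons(p(c), c), f(cons(c, c), cons(cons(c, c), c))), p(f(cons(0, c), p(p(0)))))  →  f(f(cons(c, c), cons(cons(c, c), c)), p(f(cons(0, c), p(p(0)))))   [R2 at 1]
4. f(f(cons(c, c), cons(cons(c, c), c)), p(f(cons(0, c), p(p(0)))))  →  f(cons(cons(c, c), c), p(f(cons(0, c), p(p(0)))))   [R2 at 1]
5. f(cons(cons(c, c), c), p(f(cons(0, c), p(p(0)))))  →  p(f(cons(0, c), p(p(0))))   [R2 at ε]
6. p(f(cons(0, c), p(p(0))))  →  p(p(p(0)))   [R2 at 1]

yes — NF(t₁) = p(p(p(0))), NF(t₂) = p(p(p(0)))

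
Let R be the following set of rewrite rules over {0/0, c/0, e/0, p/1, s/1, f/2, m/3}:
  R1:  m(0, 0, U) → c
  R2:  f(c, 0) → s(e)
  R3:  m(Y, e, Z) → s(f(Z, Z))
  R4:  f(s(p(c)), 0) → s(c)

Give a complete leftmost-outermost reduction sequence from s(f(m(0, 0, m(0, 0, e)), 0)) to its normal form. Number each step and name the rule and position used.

s(s(e))

1. s(f(m(0, 0, m(0, 0, e)), 0))  →  s(f(c, 0))   [R1 at 1.1]
2. s(f(c, 0))  →  s(s(e))   [R2 at 1]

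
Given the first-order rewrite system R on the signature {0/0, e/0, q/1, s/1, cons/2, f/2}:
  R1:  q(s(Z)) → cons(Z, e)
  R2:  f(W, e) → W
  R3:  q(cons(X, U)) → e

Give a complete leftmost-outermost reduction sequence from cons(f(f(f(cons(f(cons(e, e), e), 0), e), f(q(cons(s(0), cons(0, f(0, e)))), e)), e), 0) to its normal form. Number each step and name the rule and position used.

1. cons(f(f(f(cons(f(cons(e, e), e), 0), e), f(q(cons(s(0), cons(0, f(0, e)))), e)), e), 0)  →  cons(f(f(cons(f(cons(e, e), e), 0), e), f(q(cons(s(0), cons(0, f(0, e)))), e)), 0)   [R2 at 1]
2. cons(f(f(cons(f(cons(e, e), e), 0), e), f(q(cons(s(0), cons(0, f(0, e)))), e)), 0)  →  cons(f(cons(f(cons(e, e), e), 0), f(q(cons(s(0), cons(0, f(0, e)))), e)), 0)   [R2 at 1.1]
3. cons(f(cons(f(cons(e, e), e), 0), f(q(cons(s(0), cons(0, f(0, e)))), e)), 0)  →  cons(f(cons(cons(e, e), 0), f(q(cons(s(0), cons(0, f(0, e)))), e)), 0)   [R2 at 1.1.1]
4. cons(f(cons(cons(e, e), 0), f(q(cons(s(0), cons(0, f(0, e)))), e)), 0)  →  cons(f(cons(cons(e, e), 0), q(cons(s(0), cons(0, f(0, e))))), 0)   [R2 at 1.2]
5. cons(f(cons(cons(e, e), 0), q(cons(s(0), cons(0, f(0, e))))), 0)  →  cons(f(cons(cons(e, e), 0), e), 0)   [R3 at 1.2]
6. cons(f(cons(cons(e, e), 0), e), 0)  →  cons(cons(cons(e, e), 0), 0)   [R2 at 1]

cons(cons(cons(e, e), 0), 0)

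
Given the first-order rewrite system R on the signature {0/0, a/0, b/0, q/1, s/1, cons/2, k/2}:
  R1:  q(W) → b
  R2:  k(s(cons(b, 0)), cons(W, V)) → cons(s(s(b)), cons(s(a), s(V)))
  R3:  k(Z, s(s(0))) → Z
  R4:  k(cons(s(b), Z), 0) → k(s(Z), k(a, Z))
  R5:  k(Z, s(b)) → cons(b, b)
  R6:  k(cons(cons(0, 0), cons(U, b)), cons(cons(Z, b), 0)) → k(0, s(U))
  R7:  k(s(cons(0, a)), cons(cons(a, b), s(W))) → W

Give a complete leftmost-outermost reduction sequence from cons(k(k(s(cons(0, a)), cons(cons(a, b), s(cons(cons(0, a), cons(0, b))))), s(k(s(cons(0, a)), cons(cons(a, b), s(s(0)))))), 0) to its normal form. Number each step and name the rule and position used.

cons(cons(cons(0, a), cons(0, b)), 0)

1. cons(k(k(s(cons(0, a)), cons(cons(a, b), s(cons(cons(0, a), cons(0, b))))), s(k(s(cons(0, a)), cons(cons(a, b), s(s(0)))))), 0)  →  cons(k(cons(cons(0, a), cons(0, b)), s(k(s(cons(0, a)), cons(cons(a, b), s(s(0)))))), 0)   [R7 at 1.1]
2. cons(k(cons(cons(0, a), cons(0, b)), s(k(s(cons(0, a)), cons(cons(a, b), s(s(0)))))), 0)  →  cons(k(cons(cons(0, a), cons(0, b)), s(s(0))), 0)   [R7 at 1.2.1]
3. cons(k(cons(cons(0, a), cons(0, b)), s(s(0))), 0)  →  cons(cons(cons(0, a), cons(0, b)), 0)   [R3 at 1]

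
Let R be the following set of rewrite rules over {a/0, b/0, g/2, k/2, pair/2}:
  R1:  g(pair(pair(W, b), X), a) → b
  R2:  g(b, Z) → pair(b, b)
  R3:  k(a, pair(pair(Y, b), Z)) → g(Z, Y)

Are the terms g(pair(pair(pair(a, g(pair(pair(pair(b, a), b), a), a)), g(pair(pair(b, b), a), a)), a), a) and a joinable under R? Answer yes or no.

no — NF(t₁) = b, NF(t₂) = a

Reduce t₁ = g(pair(pair(pair(a, g(pair(pair(pair(b, a), b), a), a)), g(pair(pair(b, b), a), a)), a), a):
1. g(pair(pair(pair(a, g(pair(pair(pair(b, a), b), a), a)), g(pair(pair(b, b), a), a)), a), a)  →  g(pair(pair(pair(a, b), g(pair(pair(b, b), a), a)), a), a)   [R1 at 1.1.1.2]
2. g(pair(pair(pair(a, b), g(pair(pair(b, b), a), a)), a), a)  →  g(pair(pair(pair(a, b), b), a), a)   [R1 at 1.1.2]
3. g(pair(pair(pair(a, b), b), a), a)  →  b   [R1 at ε]

Reduce t₂ = a:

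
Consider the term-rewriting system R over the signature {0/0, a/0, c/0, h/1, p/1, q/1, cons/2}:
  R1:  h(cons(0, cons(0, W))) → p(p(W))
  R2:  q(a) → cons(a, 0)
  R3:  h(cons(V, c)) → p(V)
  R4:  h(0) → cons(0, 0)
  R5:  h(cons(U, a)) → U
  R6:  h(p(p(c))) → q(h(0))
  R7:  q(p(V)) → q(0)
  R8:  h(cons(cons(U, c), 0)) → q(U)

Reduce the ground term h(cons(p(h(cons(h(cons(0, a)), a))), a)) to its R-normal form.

1. h(cons(p(h(cons(h(cons(0, a)), a))), a))  →  p(h(cons(h(cons(0, a)), a)))   [R5 at ε]
2. p(h(cons(h(cons(0, a)), a)))  →  p(h(cons(0, a)))   [R5 at 1]
3. p(h(cons(0, a)))  →  p(0)   [R5 at 1]

p(0)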